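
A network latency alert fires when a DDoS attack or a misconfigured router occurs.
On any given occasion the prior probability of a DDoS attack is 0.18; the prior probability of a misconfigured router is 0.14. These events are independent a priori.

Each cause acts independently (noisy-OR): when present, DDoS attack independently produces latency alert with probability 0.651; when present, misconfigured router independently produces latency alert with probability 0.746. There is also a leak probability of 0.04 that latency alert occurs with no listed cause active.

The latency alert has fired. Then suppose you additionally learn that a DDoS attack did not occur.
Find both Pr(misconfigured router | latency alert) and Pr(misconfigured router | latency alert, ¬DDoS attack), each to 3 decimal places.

Under noisy-OR, P(latency alert | causes) = 1 − (1−0.04)·∏(1−qᵢ) over the active causes.
P(latency alert) = 0.04·0.82·0.86 + 0.75616·0.82·0.14 + 0.66496·0.18·0.86 + 0.9149·0.18·0.14 = 0.028208 + 0.086807 + 0.102936 + 0.023055 = 0.241006
The misconfigured router-present share is 0.086807 + 0.023055 = 0.109862.
So P(misconfigured router | latency alert) = 0.109862/0.241006 ≈ 0.456.

Now condition on the additional information:
By total probability over both values of misconfigured router:
  P(latency alert | ¬DDoS attack) = 0.04·0.86 + 0.75616·0.14
        = 0.034400 + 0.105862 = 0.140262
Configurations with misconfigured router contribute 0.105862, so
  P(misconfigured router | latency alert, ¬DDoS attack) = 0.105862 / 0.140262 ≈ 0.755
With DDoS attack excluded, misconfigured router must carry more of the explanatory weight for the latency alert.

Pr(misconfigured router | latency alert) ≈ 0.456; Pr(misconfigured router | latency alert, ¬DDoS attack) ≈ 0.755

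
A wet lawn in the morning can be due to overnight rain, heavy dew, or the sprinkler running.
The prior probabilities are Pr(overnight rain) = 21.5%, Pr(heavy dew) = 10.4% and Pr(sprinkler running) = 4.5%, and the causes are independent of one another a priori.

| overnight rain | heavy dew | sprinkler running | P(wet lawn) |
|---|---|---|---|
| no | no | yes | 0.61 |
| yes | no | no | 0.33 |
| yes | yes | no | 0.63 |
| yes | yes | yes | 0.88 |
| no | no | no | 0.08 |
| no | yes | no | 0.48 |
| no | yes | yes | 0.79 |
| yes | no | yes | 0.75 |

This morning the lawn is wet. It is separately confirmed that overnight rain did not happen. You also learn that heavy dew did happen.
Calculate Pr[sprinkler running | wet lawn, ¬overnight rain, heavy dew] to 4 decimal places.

P(wet lawn | ¬overnight rain, heavy dew) = 0.48*0.955 + 0.79*0.045 = 0.458400 + 0.035550 = 0.493950
Of this, 0.035550 comes from 0.79*0.045 (the sprinkler running=true cases).
P(sprinkler running | wet lawn, ¬overnight rain, heavy dew) = 0.035550 / 0.493950 ≈ 0.0720

Pr[sprinkler running | wet lawn, ¬overnight rain, heavy dew] ≈ 0.0720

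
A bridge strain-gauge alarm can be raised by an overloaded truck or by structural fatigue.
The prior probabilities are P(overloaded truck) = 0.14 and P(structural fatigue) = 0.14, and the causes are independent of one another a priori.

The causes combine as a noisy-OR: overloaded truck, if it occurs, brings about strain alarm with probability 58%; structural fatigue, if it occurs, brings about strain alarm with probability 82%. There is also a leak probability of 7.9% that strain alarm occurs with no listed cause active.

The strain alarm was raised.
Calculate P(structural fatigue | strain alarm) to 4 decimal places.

P(structural fatigue | strain alarm) ≈ 0.4729

Under noisy-OR, P(strain alarm | causes) = 1 − (1−0.079)·∏(1−qᵢ) over the active causes.
For the numerator, keep only structural fatigue=true terms: 0.100440 + 0.018235 = 0.118675
The normalizing constant is 0.079*0.86*0.86 + 0.83422*0.86*0.14 + 0.61318*0.14*0.86 + 0.930372*0.14*0.14 = 0.250930
Posterior = 0.118675 / 0.250930 ≈ 0.4729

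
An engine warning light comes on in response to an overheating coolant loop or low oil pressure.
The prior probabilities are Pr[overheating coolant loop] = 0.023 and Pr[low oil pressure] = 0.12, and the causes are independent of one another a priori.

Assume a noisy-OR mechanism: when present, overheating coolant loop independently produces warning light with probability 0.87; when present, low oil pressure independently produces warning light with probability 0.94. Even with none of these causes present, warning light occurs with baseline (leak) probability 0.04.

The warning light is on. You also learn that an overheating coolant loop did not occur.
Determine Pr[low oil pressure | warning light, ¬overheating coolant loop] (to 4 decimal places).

Under noisy-OR, P(warning light | causes) = 1 − (1−0.04)·∏(1−qᵢ) over the active causes.
Weight on low oil pressure=true, given the evidence: 0.9424*0.12 = 0.113088
Normalizer over all consistent configurations: 0.04*0.88 + 0.9424*0.12 = 0.148288
Posterior = 0.113088 / 0.148288 ≈ 0.7626

Pr[low oil pressure | warning light, ¬overheating coolant loop] ≈ 0.7626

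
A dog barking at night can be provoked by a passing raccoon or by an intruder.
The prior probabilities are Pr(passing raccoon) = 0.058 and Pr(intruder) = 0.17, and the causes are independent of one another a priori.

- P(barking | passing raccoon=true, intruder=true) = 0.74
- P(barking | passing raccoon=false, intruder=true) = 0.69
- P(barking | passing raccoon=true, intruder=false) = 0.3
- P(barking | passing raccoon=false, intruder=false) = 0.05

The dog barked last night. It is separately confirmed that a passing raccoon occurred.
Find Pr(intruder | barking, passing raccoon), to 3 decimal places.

Enumerate both values of intruder and weight by the priors:
  P(barking | passing raccoon) = 0.3*0.83 + 0.74*0.17
        = 0.249000 + 0.125800 = 0.374800
Configurations with intruder contribute 0.125800, so
  P(intruder | barking, passing raccoon) = 0.125800 / 0.374800 ≈ 0.336

Pr(intruder | barking, passing raccoon) ≈ 0.336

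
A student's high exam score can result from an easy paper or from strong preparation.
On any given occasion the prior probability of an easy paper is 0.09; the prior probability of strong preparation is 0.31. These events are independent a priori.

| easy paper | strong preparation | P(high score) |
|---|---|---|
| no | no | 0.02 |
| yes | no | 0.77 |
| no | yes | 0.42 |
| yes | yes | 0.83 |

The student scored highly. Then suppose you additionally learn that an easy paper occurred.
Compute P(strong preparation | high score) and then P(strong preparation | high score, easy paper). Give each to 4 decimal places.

Weight on strong preparation=true, given the evidence: 0.118482 + 0.023157 = 0.141639
Normalizer over all consistent configurations: 0.02*0.91*0.69 + 0.42*0.91*0.31 + 0.77*0.09*0.69 + 0.83*0.09*0.31 = 0.202014
P(strong preparation | high score) = 0.141639/0.202014 ≈ 0.7011

With the extra evidence:
Weight on strong preparation=true, given the evidence: 0.83×0.31 = 0.257300
Normalizer over all consistent configurations: 0.77×0.69 + 0.83×0.31 = 0.788600
P(strong preparation | high score, easy paper) = 0.257300/0.788600 ≈ 0.3263

P(strong preparation | high score) ≈ 0.7011; P(strong preparation | high score, easy paper) ≈ 0.3263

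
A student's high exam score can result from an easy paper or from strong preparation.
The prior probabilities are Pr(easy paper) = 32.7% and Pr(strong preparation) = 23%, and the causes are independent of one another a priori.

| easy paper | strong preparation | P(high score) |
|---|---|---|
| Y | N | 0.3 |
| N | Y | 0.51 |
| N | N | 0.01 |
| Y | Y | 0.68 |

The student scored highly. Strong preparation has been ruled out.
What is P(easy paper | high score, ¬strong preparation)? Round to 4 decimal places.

P(high score | ¬strong preparation) = 0.01·0.673 + 0.3·0.327 = 0.006730 + 0.098100 = 0.104830
Restricting to configurations with easy paper present: 0.3·0.327 = 0.098100.
P(easy paper | high score, ¬strong preparation) = 0.098100 / 0.104830 ≈ 0.9358

P(easy paper | high score, ¬strong preparation) ≈ 0.9358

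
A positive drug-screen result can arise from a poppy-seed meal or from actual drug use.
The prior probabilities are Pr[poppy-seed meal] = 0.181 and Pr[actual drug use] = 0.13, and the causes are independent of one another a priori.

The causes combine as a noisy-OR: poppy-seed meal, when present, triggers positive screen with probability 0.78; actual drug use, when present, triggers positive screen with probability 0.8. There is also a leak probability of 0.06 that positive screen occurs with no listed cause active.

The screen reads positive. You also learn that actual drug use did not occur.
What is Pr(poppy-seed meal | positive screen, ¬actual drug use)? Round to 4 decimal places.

Pr(poppy-seed meal | positive screen, ¬actual drug use) ≈ 0.7450

Under noisy-OR, P(positive screen | causes) = 1 − (1−0.06)·∏(1−qᵢ) over the active causes.
P(positive screen | ¬actual drug use) = 0.06×0.819 + 0.7932×0.181 = 0.049140 + 0.143569 = 0.192709
The poppy-seed meal-present share is 0.7932×0.181 = 0.143569.
Hence the posterior is 0.143569/0.192709 ≈ 0.7450.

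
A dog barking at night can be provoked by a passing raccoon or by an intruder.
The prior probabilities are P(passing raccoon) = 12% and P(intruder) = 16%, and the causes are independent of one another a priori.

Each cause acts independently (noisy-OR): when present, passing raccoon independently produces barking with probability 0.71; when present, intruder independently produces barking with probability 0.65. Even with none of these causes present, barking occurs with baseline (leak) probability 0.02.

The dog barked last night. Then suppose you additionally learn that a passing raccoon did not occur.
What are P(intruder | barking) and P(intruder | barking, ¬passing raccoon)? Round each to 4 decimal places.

P(intruder | barking) ≈ 0.5581; P(intruder | barking, ¬passing raccoon) ≈ 0.8622

Under noisy-OR, P(barking | causes) = 1 − (1−0.02)·∏(1−qᵢ) over the active causes.
By total probability over the 4 (passing raccoon, intruder) configurations:
  P(barking) = 0.02·0.88·0.84 + 0.657·0.88·0.16 + 0.7158·0.12·0.84 + 0.90053·0.12·0.16
        = 0.014784 + 0.092506 + 0.072153 + 0.017290 = 0.196733
Keeping only the intruder-present terms gives 0.109796, so
  P(intruder | barking) = 0.109796 / 0.196733 ≈ 0.5581

Now condition on the additional information:
P(barking | ¬passing raccoon) = 0.02·0.84 + 0.657·0.16 = 0.016800 + 0.105120 = 0.121920
Of this, 0.105120 comes from 0.657·0.16 (the intruder=true cases).
P(intruder | barking, ¬passing raccoon) = 0.105120 / 0.121920 ≈ 0.8622
Ruling out passing raccoon raises the posterior on intruder — the flip side of explaining away.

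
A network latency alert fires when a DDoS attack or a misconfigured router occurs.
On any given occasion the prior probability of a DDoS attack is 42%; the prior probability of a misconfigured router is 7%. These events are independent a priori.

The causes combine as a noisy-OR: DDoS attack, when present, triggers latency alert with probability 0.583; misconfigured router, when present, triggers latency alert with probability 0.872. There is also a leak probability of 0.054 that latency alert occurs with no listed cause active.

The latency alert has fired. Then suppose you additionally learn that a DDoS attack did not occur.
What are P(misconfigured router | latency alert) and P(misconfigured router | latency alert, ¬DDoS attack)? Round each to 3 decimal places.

Under noisy-OR, P(latency alert | causes) = 1 − (1−0.054)·∏(1−qᵢ) over the active causes.
For the numerator, keep only misconfigured router=true terms: 0.035684 + 0.027915 = 0.063599
The normalizing constant is 0.054·0.58·0.93 + 0.878912·0.58·0.07 + 0.605518·0.42·0.93 + 0.949506·0.42·0.07 = 0.329242
Posterior = 0.063599 / 0.329242 ≈ 0.193

Now condition on the additional information:
Numerator (weight on configurations with misconfigured router): 0.878912*0.07 = 0.061524
Normalizer over all consistent configurations: 0.054*0.93 + 0.878912*0.07 = 0.111744
Posterior = 0.061524 / 0.111744 ≈ 0.551

P(misconfigured router | latency alert) ≈ 0.193; P(misconfigured router | latency alert, ¬DDoS attack) ≈ 0.551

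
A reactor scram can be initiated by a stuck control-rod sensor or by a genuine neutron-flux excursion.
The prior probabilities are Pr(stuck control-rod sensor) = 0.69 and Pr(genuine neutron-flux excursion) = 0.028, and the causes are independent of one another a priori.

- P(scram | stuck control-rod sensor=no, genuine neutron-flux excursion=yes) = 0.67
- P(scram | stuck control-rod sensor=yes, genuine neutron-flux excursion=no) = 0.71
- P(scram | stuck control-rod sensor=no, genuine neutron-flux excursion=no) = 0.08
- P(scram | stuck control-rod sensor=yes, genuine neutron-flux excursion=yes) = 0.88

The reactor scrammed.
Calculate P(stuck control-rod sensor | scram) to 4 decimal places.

Enumerate the 4 (stuck control-rod sensor, genuine neutron-flux excursion) configurations and weight by the priors:
  P(scram) = 0.08·0.31·0.972 + 0.67·0.31·0.028 + 0.71·0.69·0.972 + 0.88·0.69·0.028
        = 0.024106 + 0.005816 + 0.476183 + 0.017002 = 0.523107
The terms with stuck control-rod sensor present sum to 0.493185, so
  P(stuck control-rod sensor | scram) = 0.493185 / 0.523107 ≈ 0.9428

P(stuck control-rod sensor | scram) ≈ 0.9428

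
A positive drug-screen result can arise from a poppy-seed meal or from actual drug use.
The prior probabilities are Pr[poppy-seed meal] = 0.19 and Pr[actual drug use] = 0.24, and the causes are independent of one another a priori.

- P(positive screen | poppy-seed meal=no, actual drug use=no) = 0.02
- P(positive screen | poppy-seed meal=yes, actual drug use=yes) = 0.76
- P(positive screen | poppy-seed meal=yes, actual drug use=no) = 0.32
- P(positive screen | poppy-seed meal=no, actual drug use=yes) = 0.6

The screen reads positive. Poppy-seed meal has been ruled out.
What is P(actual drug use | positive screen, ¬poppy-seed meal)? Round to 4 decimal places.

P(actual drug use | positive screen, ¬poppy-seed meal) ≈ 0.9045

Enumerate both values of actual drug use and weight by the priors:
  P(positive screen | ¬poppy-seed meal) = 0.02*0.76 + 0.6*0.24
        = 0.015200 + 0.144000 = 0.159200
Keeping only the actual drug use-present terms gives 0.144000, so
  P(actual drug use | positive screen, ¬poppy-seed meal) = 0.144000 / 0.159200 ≈ 0.9045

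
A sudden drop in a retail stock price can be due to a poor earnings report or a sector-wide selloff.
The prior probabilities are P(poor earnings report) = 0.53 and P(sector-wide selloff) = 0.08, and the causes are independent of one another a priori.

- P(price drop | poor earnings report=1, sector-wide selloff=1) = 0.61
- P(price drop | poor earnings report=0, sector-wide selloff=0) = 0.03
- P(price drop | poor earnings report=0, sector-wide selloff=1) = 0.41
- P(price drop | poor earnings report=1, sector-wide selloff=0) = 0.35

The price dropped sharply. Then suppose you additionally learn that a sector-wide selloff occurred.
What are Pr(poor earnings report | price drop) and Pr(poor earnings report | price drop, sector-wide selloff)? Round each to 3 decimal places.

Enumerate the 4 (poor earnings report, sector-wide selloff) configurations and weight by the priors:
  P(price drop) = 0.03·0.47·0.92 + 0.41·0.47·0.08 + 0.35·0.53·0.92 + 0.61·0.53·0.08
        = 0.012972 + 0.015416 + 0.170660 + 0.025864 = 0.224912
Keeping only the poor earnings report-present terms gives 0.196524, so
  P(poor earnings report | price drop) = 0.196524 / 0.224912 ≈ 0.874

Now condition on the additional information:
Sum P(price drop|·) weighted by the priors over both values of poor earnings report:
  P(price drop | sector-wide selloff) = 0.41×0.47 + 0.61×0.53
        = 0.192700 + 0.323300 = 0.516000
Configurations with poor earnings report contribute 0.323300, so
  P(poor earnings report | price drop, sector-wide selloff) = 0.323300 / 0.516000 ≈ 0.627
— sector-wide selloff explains away the evidence for poor earnings report.

Pr(poor earnings report | price drop) ≈ 0.874; Pr(poor earnings report | price drop, sector-wide selloff) ≈ 0.627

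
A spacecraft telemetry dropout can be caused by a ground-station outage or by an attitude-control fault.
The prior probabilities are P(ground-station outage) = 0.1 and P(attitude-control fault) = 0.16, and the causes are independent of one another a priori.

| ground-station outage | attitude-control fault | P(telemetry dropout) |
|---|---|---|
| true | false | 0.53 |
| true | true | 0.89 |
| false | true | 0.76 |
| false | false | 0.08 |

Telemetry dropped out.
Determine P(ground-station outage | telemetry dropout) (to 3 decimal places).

P(ground-station outage | telemetry dropout) ≈ 0.257

P(telemetry dropout) = 0.08·0.9·0.84 + 0.76·0.9·0.16 + 0.53·0.1·0.84 + 0.89·0.1·0.16 = 0.060480 + 0.109440 + 0.044520 + 0.014240 = 0.228680
The ground-station outage-present share is 0.044520 + 0.014240 = 0.058760.
So P(ground-station outage | telemetry dropout) = 0.058760/0.228680 ≈ 0.257.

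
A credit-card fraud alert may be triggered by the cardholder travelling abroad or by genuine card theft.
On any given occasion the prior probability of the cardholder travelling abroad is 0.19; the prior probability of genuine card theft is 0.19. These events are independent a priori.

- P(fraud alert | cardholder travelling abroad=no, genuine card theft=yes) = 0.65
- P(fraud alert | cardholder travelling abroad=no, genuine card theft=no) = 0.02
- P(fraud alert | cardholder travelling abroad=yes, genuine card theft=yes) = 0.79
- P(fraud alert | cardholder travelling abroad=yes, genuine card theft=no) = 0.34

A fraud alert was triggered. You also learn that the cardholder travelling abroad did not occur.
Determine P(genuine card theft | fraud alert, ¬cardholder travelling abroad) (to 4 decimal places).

P(genuine card theft | fraud alert, ¬cardholder travelling abroad) ≈ 0.8840

P(fraud alert | ¬cardholder travelling abroad) = 0.02×0.81 + 0.65×0.19 = 0.016200 + 0.123500 = 0.139700
The genuine card theft-present share is 0.65×0.19 = 0.123500.
P(genuine card theft | fraud alert, ¬cardholder travelling abroad) = 0.123500 / 0.139700 ≈ 0.8840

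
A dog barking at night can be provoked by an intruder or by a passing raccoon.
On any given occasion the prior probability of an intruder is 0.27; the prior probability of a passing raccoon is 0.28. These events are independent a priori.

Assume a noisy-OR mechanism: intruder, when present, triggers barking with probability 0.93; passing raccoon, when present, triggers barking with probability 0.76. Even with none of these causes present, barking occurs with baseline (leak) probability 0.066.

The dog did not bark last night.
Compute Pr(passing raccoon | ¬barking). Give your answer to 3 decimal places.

Pr(passing raccoon | ¬barking) ≈ 0.085

Under noisy-OR, P(barking | causes) = 1 − (1−0.066)·∏(1−qᵢ) over the active causes.
P(¬barking) = 0.934×0.73×0.72 + 0.22416×0.73×0.28 + 0.06538×0.27×0.72 + 0.015691×0.27×0.28 = 0.490910 + 0.045818 + 0.012710 + 0.001186 = 0.550624
Restricting to configurations with passing raccoon present: 0.045818 + 0.001186 = 0.047004.
Hence the posterior is 0.047004/0.550624 ≈ 0.085.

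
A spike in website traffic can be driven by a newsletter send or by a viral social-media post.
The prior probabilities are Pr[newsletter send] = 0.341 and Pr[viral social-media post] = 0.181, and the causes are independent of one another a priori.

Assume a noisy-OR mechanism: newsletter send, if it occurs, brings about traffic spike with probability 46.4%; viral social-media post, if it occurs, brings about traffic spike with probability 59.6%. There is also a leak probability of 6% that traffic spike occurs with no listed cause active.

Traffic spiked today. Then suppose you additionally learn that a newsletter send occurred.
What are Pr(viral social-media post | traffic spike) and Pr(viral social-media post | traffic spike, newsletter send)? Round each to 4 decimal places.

Under noisy-OR, P(traffic spike | causes) = 1 − (1−0.06)·∏(1−qᵢ) over the active causes.
By total probability over the 4 (newsletter send, viral social-media post) configurations:
  P(traffic spike) = 0.06*0.659*0.819 + 0.62024*0.659*0.181 + 0.49616*0.341*0.819 + 0.796449*0.341*0.181
        = 0.032383 + 0.073982 + 0.138567 + 0.049158 = 0.294090
The terms with viral social-media post present sum to 0.123140, so
  P(viral social-media post | traffic spike) = 0.123140 / 0.294090 ≈ 0.4187

Now also conditioning on newsletter send=true:
For the numerator, keep only viral social-media post=true terms: 0.796449×0.181 = 0.144157
The normalizing constant is 0.49616×0.819 + 0.796449×0.181 = 0.550512
Posterior = 0.144157 / 0.550512 ≈ 0.2619

Pr(viral social-media post | traffic spike) ≈ 0.4187; Pr(viral social-media post | traffic spike, newsletter send) ≈ 0.2619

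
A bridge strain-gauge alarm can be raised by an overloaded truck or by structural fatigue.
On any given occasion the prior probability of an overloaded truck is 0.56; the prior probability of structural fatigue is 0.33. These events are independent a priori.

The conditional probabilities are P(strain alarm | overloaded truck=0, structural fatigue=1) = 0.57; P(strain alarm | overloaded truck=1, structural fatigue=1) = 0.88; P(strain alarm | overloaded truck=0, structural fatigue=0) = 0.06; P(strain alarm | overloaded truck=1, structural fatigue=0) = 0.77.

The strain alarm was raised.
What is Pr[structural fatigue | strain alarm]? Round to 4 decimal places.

Numerator (weight on configurations with structural fatigue): 0.082764 + 0.162624 = 0.245388
Denominator P(strain alarm): 0.06·0.44·0.67 + 0.57·0.44·0.33 + 0.77·0.56·0.67 + 0.88·0.56·0.33 = 0.551980
Posterior = 0.245388 / 0.551980 ≈ 0.4446

Pr[structural fatigue | strain alarm] ≈ 0.4446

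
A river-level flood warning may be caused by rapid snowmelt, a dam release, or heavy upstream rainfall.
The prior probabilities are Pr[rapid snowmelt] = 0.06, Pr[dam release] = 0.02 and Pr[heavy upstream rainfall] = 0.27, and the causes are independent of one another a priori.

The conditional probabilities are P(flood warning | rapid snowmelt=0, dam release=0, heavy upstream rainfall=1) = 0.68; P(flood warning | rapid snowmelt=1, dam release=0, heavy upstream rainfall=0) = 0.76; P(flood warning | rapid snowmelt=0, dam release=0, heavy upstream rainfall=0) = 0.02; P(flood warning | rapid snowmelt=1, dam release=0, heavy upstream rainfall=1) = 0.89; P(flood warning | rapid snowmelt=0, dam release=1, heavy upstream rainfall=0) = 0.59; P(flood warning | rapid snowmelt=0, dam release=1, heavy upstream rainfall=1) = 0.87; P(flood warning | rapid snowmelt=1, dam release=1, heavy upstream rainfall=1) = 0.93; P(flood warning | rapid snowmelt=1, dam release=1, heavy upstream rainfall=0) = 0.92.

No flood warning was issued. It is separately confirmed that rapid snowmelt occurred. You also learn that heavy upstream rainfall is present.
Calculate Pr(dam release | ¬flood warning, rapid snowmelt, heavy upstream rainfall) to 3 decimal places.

Pr(dam release | ¬flood warning, rapid snowmelt, heavy upstream rainfall) ≈ 0.013

P(¬flood warning | rapid snowmelt, heavy upstream rainfall) = 0.11×0.98 + 0.07×0.02 = 0.107800 + 0.001400 = 0.109200
Of this, 0.001400 comes from 0.07×0.02 (the dam release=true cases).
Hence the posterior is 0.001400/0.109200 ≈ 0.013.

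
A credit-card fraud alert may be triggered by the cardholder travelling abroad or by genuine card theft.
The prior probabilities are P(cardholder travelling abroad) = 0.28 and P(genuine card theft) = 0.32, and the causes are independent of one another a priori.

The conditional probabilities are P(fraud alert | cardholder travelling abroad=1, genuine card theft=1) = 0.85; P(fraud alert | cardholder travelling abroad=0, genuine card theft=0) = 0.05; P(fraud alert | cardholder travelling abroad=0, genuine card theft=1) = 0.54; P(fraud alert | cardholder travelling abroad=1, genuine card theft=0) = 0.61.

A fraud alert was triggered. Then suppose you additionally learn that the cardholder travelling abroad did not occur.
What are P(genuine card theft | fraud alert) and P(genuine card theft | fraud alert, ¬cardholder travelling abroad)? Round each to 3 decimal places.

P(genuine card theft | fraud alert) ≈ 0.588; P(genuine card theft | fraud alert, ¬cardholder travelling abroad) ≈ 0.836

Weight on genuine card theft=true, given the evidence: 0.124416 + 0.076160 = 0.200576
The normalizing constant is 0.05*0.72*0.68 + 0.54*0.72*0.32 + 0.61*0.28*0.68 + 0.85*0.28*0.32 = 0.341200
Posterior = 0.200576 / 0.341200 ≈ 0.588

Now condition on the additional information:
For the numerator, keep only genuine card theft=true terms: 0.54*0.32 = 0.172800
Normalizer over all consistent configurations: 0.05*0.68 + 0.54*0.32 = 0.206800
P(genuine card theft | fraud alert, ¬cardholder travelling abroad) = 0.172800/0.206800 ≈ 0.836
With cardholder travelling abroad excluded, genuine card theft must carry more of the explanatory weight for the fraud alert.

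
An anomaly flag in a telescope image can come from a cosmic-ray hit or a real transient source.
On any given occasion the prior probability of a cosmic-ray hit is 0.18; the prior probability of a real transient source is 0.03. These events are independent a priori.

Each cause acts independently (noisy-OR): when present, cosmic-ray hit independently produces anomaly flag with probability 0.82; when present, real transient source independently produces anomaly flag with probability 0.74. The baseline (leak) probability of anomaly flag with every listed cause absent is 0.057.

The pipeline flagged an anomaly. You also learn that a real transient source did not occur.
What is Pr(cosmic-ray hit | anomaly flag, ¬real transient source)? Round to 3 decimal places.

Under noisy-OR, P(anomaly flag | causes) = 1 − (1−0.057)·∏(1−qᵢ) over the active causes.
P(anomaly flag | ¬real transient source) = 0.057·0.82 + 0.83026·0.18 = 0.046740 + 0.149447 = 0.196187
Of this, 0.149447 comes from 0.83026·0.18 (the cosmic-ray hit=true cases).
Hence the posterior is 0.149447/0.196187 ≈ 0.762.

Pr(cosmic-ray hit | anomaly flag, ¬real transient source) ≈ 0.762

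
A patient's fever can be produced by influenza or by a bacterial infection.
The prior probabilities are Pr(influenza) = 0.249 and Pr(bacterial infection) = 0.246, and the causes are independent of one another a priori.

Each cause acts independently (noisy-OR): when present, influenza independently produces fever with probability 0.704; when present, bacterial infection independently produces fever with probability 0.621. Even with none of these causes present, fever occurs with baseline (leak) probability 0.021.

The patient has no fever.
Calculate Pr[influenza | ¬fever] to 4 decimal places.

Under noisy-OR, P(fever | causes) = 1 − (1−0.021)·∏(1−qᵢ) over the active causes.
P(¬fever) = 0.979·0.751·0.754 + 0.371041·0.751·0.246 + 0.289784·0.249·0.754 + 0.109828·0.249·0.246 = 0.554363 + 0.068548 + 0.054406 + 0.006727 = 0.684044
Of this, 0.061133 comes from 0.054406 + 0.006727 (the influenza=true cases).
Hence the posterior is 0.061133/0.684044 ≈ 0.0894.

Pr[influenza | ¬fever] ≈ 0.0894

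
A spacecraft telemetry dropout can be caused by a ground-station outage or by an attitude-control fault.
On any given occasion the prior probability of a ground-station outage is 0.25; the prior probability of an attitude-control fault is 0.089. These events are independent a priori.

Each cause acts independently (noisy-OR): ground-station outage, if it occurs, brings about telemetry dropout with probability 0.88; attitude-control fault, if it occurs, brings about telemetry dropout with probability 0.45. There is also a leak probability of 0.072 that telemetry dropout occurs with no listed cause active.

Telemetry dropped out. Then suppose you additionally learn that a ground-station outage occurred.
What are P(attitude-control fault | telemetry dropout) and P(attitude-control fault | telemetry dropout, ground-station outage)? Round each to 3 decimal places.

Under noisy-OR, P(telemetry dropout | causes) = 1 − (1−0.072)·∏(1−qᵢ) over the active causes.
P(telemetry dropout) = 0.072·0.75·0.911 + 0.4896·0.75·0.089 + 0.88864·0.25·0.911 + 0.938752·0.25·0.089 = 0.049194 + 0.032681 + 0.202388 + 0.020887 = 0.305150
Restricting to configurations with attitude-control fault present: 0.032681 + 0.020887 = 0.053568.
So P(attitude-control fault | telemetry dropout) = 0.053568/0.305150 ≈ 0.176.

Now also conditioning on ground-station outage=true:
For the numerator, keep only attitude-control fault=true terms: 0.938752*0.089 = 0.083549
The normalizing constant is 0.88864*0.911 + 0.938752*0.089 = 0.893100
P(attitude-control fault | telemetry dropout, ground-station outage) = 0.083549/0.893100 ≈ 0.094
The drop from 0.176 to 0.094 is the explaining-away (discounting) effect.

P(attitude-control fault | telemetry dropout) ≈ 0.176; P(attitude-control fault | telemetry dropout, ground-station outage) ≈ 0.094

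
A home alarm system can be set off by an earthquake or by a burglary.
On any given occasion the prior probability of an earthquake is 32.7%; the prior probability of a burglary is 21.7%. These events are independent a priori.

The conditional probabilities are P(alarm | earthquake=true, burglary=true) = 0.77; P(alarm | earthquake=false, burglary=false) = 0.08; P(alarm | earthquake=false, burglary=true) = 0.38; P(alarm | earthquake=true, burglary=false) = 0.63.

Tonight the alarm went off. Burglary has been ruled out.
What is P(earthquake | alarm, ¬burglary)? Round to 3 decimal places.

P(earthquake | alarm, ¬burglary) ≈ 0.793

P(alarm | ¬burglary) = 0.08*0.673 + 0.63*0.327 = 0.053840 + 0.206010 = 0.259850
Restricting to configurations with earthquake present: 0.63*0.327 = 0.206010.
Hence the posterior is 0.206010/0.259850 ≈ 0.793.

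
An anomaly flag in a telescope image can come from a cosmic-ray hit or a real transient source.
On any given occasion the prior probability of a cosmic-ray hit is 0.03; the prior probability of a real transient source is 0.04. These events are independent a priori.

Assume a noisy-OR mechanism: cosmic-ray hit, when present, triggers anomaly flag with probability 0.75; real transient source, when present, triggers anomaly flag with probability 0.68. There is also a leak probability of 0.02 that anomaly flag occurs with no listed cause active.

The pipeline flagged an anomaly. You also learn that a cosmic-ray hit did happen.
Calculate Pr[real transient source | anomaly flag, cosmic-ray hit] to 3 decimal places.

Pr[real transient source | anomaly flag, cosmic-ray hit] ≈ 0.048

Under noisy-OR, P(anomaly flag | causes) = 1 − (1−0.02)·∏(1−qᵢ) over the active causes.
P(anomaly flag | cosmic-ray hit) = 0.755·0.96 + 0.9216·0.04 = 0.724800 + 0.036864 = 0.761664
Restricting to configurations with real transient source present: 0.9216·0.04 = 0.036864.
Hence the posterior is 0.036864/0.761664 ≈ 0.048.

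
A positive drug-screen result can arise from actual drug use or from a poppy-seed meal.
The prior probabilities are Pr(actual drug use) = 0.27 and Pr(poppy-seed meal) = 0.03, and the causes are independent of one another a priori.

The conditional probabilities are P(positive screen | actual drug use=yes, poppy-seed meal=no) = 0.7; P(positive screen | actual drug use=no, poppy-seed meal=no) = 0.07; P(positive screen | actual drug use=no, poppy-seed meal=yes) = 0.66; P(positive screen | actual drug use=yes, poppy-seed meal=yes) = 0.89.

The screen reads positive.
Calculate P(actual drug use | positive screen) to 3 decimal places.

Numerator (weight on configurations with actual drug use): 0.183330 + 0.007209 = 0.190539
Normalizer over all consistent configurations: 0.07*0.73*0.97 + 0.66*0.73*0.03 + 0.7*0.27*0.97 + 0.89*0.27*0.03 = 0.254560
Posterior = 0.190539 / 0.254560 ≈ 0.749

P(actual drug use | positive screen) ≈ 0.749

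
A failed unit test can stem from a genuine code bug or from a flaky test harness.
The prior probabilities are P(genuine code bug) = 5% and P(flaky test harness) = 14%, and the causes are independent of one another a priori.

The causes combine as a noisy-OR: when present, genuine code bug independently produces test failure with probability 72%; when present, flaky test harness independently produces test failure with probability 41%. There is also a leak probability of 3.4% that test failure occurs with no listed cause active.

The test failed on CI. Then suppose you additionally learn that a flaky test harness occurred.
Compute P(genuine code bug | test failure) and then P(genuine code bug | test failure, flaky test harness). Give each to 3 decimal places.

P(genuine code bug | test failure) ≈ 0.305; P(genuine code bug | test failure, flaky test harness) ≈ 0.093

Under noisy-OR, P(test failure | causes) = 1 − (1−0.034)·∏(1−qᵢ) over the active causes.
P(test failure) = 0.034·0.95·0.86 + 0.43006·0.95·0.14 + 0.72952·0.05·0.86 + 0.840417·0.05·0.14 = 0.027778 + 0.057198 + 0.031369 + 0.005883 = 0.122228
Restricting to configurations with genuine code bug present: 0.031369 + 0.005883 = 0.037252.
Hence the posterior is 0.037252/0.122228 ≈ 0.305.

Now condition on the additional information:
Enumerate both values of genuine code bug and weight by the priors:
  P(test failure | flaky test harness) = 0.43006·0.95 + 0.840417·0.05
        = 0.408557 + 0.042021 = 0.450578
Configurations with genuine code bug contribute 0.042021, so
  P(genuine code bug | test failure, flaky test harness) = 0.042021 / 0.450578 ≈ 0.093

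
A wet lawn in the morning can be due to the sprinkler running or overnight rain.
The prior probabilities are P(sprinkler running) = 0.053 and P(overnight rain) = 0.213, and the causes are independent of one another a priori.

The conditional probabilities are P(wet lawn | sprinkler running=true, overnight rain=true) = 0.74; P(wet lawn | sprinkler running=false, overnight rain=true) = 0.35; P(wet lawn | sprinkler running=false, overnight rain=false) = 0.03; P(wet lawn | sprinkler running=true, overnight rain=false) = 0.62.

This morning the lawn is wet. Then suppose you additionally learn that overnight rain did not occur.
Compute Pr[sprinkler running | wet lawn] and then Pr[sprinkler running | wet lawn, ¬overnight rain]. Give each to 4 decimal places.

Pr[sprinkler running | wet lawn] ≈ 0.2690; Pr[sprinkler running | wet lawn, ¬overnight rain] ≈ 0.5363

P(wet lawn) = 0.03×0.947×0.787 + 0.35×0.947×0.213 + 0.62×0.053×0.787 + 0.74×0.053×0.213 = 0.022359 + 0.070599 + 0.025861 + 0.008354 = 0.127173
Restricting to configurations with sprinkler running present: 0.025861 + 0.008354 = 0.034215.
P(sprinkler running | wet lawn) = 0.034215 / 0.127173 ≈ 0.2690

Now also conditioning on overnight rain≠true:
Numerator (weight on configurations with sprinkler running): 0.62·0.053 = 0.032860
Denominator P(wet lawn | ¬overnight rain): 0.03·0.947 + 0.62·0.053 = 0.061270
P(sprinkler running | wet lawn, ¬overnight rain) = 0.032860/0.061270 ≈ 0.5363
Ruling out overnight rain raises the posterior on sprinkler running — the flip side of explaining away.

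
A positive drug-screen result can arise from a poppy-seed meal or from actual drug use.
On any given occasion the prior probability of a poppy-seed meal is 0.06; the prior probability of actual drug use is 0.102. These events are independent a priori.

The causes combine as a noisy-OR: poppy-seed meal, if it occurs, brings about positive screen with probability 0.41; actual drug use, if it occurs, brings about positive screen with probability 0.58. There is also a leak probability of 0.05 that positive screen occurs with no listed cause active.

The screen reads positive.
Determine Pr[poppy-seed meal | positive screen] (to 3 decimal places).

Pr[poppy-seed meal | positive screen] ≈ 0.221

Under noisy-OR, P(positive screen | causes) = 1 − (1−0.05)·∏(1−qᵢ) over the active causes.
P(positive screen) = 0.05·0.94·0.898 + 0.601·0.94·0.102 + 0.4395·0.06·0.898 + 0.76459·0.06·0.102 = 0.042206 + 0.057624 + 0.023680 + 0.004679 = 0.128189
Of this, 0.028359 comes from 0.023680 + 0.004679 (the poppy-seed meal=true cases).
P(poppy-seed meal | positive screen) = 0.028359 / 0.128189 ≈ 0.221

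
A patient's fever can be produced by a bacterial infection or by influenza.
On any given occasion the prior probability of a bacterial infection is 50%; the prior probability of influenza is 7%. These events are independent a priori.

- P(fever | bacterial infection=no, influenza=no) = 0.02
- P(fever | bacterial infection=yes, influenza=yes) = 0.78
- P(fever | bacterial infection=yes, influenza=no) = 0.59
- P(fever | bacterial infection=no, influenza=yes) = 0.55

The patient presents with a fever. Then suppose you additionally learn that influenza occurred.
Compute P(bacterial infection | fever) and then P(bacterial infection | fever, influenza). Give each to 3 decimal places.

P(bacterial infection | fever) ≈ 0.914; P(bacterial infection | fever, influenza) ≈ 0.586

Weight on bacterial infection=true, given the evidence: 0.274350 + 0.027300 = 0.301650
The normalizing constant is 0.02*0.5*0.93 + 0.55*0.5*0.07 + 0.59*0.5*0.93 + 0.78*0.5*0.07 = 0.330200
P(bacterial infection | fever) = 0.301650/0.330200 ≈ 0.914

Now also conditioning on influenza=true:
P(fever | influenza) = 0.55*0.5 + 0.78*0.5 = 0.275000 + 0.390000 = 0.665000
The bacterial infection-present share is 0.78*0.5 = 0.390000.
Hence the posterior is 0.390000/0.665000 ≈ 0.586.
This is intercausal reasoning (explaining away): once influenza accounts for the fever, bacterial infection becomes less likely.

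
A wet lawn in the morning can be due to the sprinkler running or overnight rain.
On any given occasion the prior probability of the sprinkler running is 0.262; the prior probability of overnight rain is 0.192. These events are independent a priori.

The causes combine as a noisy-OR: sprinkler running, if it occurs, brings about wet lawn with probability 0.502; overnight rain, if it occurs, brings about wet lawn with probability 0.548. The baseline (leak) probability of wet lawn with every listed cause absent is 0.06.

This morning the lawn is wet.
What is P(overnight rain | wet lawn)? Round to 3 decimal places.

Under noisy-OR, P(wet lawn | causes) = 1 − (1−0.06)·∏(1−qᵢ) over the active causes.
For the numerator, keep only overnight rain=true terms: 0.081492 + 0.039660 = 0.121152
Normalizer over all consistent configurations: 0.06×0.738×0.808 + 0.57512×0.738×0.192 + 0.53188×0.262×0.808 + 0.78841×0.262×0.192 = 0.269527
P(overnight rain | wet lawn) = 0.121152/0.269527 ≈ 0.449

P(overnight rain | wet lawn) ≈ 0.449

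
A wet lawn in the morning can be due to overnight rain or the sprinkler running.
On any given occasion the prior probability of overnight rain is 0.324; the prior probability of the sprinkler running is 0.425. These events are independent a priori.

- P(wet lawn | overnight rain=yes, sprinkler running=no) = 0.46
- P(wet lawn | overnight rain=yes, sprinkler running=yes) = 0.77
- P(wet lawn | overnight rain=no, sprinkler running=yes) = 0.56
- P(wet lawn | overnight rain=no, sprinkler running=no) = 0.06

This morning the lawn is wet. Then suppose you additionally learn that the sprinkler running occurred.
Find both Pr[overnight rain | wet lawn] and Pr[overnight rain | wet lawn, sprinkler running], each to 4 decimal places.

Pr[overnight rain | wet lawn] ≈ 0.5100; Pr[overnight rain | wet lawn, sprinkler running] ≈ 0.3972

Enumerate the 4 (overnight rain, sprinkler running) configurations and weight by the priors:
  P(wet lawn) = 0.06×0.676×0.575 + 0.56×0.676×0.425 + 0.46×0.324×0.575 + 0.77×0.324×0.425
        = 0.023322 + 0.160888 + 0.085698 + 0.106029 = 0.375937
Configurations with overnight rain contribute 0.191727, so
  P(overnight rain | wet lawn) = 0.191727 / 0.375937 ≈ 0.5100

Now condition on the additional information:
Sum P(wet lawn|·) weighted by the priors over both values of overnight rain:
  P(wet lawn | sprinkler running) = 0.56×0.676 + 0.77×0.324
        = 0.378560 + 0.249480 = 0.628040
Configurations with overnight rain contribute 0.249480, so
  P(overnight rain | wet lawn, sprinkler running) = 0.249480 / 0.628040 ≈ 0.3972
The drop from 0.5100 to 0.3972 is the explaining-away (discounting) effect.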